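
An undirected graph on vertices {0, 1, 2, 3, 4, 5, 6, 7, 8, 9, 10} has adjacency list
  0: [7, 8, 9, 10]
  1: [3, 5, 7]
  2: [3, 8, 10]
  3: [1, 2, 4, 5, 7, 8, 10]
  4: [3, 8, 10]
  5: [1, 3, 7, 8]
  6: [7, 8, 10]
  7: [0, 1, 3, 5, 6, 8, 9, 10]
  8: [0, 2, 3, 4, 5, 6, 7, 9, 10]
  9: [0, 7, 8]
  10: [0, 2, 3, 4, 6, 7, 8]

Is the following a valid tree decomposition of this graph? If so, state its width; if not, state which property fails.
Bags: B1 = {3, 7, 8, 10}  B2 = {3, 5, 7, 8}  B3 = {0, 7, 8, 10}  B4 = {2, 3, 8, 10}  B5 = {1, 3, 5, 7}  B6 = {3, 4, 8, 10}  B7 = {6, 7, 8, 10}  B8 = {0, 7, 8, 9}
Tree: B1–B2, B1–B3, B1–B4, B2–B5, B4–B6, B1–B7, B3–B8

Yes; width 3.

Checking the three conditions: (i) the bags cover all of {0, 1, 2, 3, 4, 5, 6, 7, 8, 9, 10}; (ii) for each edge, some bag contains both endpoints; (iii) the bags containing any fixed vertex form a subtree. All hold, so the decomposition is valid with width 4 − 1 = 3.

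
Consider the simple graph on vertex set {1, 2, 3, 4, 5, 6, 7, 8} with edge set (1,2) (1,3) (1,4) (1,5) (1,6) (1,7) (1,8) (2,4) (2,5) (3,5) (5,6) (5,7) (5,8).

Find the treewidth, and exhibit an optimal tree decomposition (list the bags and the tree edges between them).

Treewidth 2.
Bags: B1 = {1, 5, 7}  B2 = {1, 5, 8}  B3 = {1, 3, 5}  B4 = {1, 2, 5}  B5 = {1, 2, 4}  B6 = {1, 5, 6}
Tree: B1–B2, B2–B3, B2–B4, B4–B5, B2–B6

The largest bag has 3 vertices, giving width 2; this decomposition certifies tw(G) ≤ 2. Conversely, {1, 2, 4} is a clique of size 3, and the vertices of any clique must share a bag in every tree decomposition; so some bag has ≥ 3 vertices and tw(G) ≥ 2. The upper and lower bounds meet at 2, so that is the treewidth.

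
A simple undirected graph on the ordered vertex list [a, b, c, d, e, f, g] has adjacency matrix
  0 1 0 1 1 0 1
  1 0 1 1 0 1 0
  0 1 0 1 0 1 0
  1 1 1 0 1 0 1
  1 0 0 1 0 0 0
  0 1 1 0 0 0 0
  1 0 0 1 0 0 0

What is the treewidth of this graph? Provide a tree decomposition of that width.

Every bag has size at most 3, so the width is 3 − 1 = 2 and tw(G) ≤ 2. On the other hand G contains the 3-clique {b, c, d}. A clique must lie in a single bag of any decomposition, so no decomposition can have width below 2. Hence tw(G) = 2 exactly.

Treewidth 2.
One optimal decomposition is:
Bags: B1 = {a, d, e}  B2 = {a, b, d}  B3 = {b, c, d}  B4 = {b, c, f}  B5 = {a, d, g}
Tree: B1–B2, B2–B3, B3–B4, B2–B5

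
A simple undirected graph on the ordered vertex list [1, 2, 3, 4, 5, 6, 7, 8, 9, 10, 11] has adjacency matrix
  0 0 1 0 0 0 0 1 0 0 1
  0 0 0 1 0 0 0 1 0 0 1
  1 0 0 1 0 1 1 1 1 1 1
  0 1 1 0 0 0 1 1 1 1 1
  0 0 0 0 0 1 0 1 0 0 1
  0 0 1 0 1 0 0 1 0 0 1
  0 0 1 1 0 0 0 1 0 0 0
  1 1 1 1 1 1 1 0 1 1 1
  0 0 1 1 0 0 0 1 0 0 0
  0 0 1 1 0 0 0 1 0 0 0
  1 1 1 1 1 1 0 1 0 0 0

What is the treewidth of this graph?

3

A width-3 tree decomposition is:
Bags: B1 = {3, 4, 8, 11}  B2 = {3, 4, 7, 8}  B3 = {1, 3, 8, 11}  B4 = {2, 4, 8, 11}  B5 = {3, 4, 8, 10}  B6 = {3, 6, 8, 11}  B7 = {3, 4, 8, 9}  B8 = {5, 6, 8, 11}
Tree: B1–B2, B1–B3, B1–B4, B2–B5, B3–B6, B1–B7, B6–B8
The largest bag has 4 vertices, giving width 3; this decomposition certifies tw(G) ≤ 3. On the other hand G contains the 4-clique {2, 4, 8, 11}. A clique must lie in a single bag of any decomposition, so no decomposition can have width below 3. Therefore the treewidth is 3.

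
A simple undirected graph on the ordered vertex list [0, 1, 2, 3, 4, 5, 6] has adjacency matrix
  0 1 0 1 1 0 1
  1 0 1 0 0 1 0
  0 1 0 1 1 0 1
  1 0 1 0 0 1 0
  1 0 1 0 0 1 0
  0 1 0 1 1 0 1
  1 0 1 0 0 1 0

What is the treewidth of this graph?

3

A width-3 tree decomposition is:
Bags: B1 = {0, 2, 4, 5}  B2 = {0, 2, 5, 6}  B3 = {0, 1, 2, 5}  B4 = {0, 2, 3, 5}
Tree: B1–B2, B2–B3, B3–B4
Every bag has size at most 4, so the width is 4 − 1 = 3 and tw(G) ≤ 3. For the lower bound: the 4 vertex sets {4,5}, {0,6}, {2}, {1} are disjoint, each induces a connected subgraph, and every pair is joined by at least one edge of G. Contracting each set to a single vertex therefore yields K_{4} as a minor, and since treewidth is minor-monotone, tw(G) ≥ tw(K_{4}) = 3. Hence tw(G) = 3 exactly.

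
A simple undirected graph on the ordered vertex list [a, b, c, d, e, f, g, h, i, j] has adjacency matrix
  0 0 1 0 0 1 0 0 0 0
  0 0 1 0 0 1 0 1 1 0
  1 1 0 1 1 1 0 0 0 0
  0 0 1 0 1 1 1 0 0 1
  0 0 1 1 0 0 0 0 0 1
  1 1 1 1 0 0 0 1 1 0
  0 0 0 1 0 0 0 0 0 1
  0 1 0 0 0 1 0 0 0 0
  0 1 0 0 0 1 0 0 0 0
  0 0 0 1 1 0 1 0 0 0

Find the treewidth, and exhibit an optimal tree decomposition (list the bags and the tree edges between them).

Treewidth 2.
One optimal decomposition is:
Bags: B1 = {c, d, f}  B2 = {c, d, e}  B3 = {b, c, f}  B4 = {b, f, h}  B5 = {b, f, i}  B6 = {d, e, j}  B7 = {a, c, f}  B8 = {d, g, j}
Tree: B1–B2, B1–B3, B3–B4, B3–B5, B2–B6, B1–B7, B6–B8

The largest bag has 3 vertices, giving width 2; this decomposition certifies tw(G) ≤ 2. Conversely, {d, g, j} is a clique of size 3, and the vertices of any clique must share a bag in every tree decomposition; so some bag has ≥ 3 vertices and tw(G) ≥ 2. Hence tw(G) = 2 exactly.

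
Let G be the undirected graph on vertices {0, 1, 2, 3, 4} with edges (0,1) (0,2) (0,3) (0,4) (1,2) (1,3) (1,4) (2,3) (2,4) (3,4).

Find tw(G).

A width-4 tree decomposition is:
Bags: B1 = {0, 1, 2, 3, 4}
Tree: (single bag)
With just one bag of size 5, the width is 5 − 1 = 4, so tw(G) ≤ 4. On the other hand G contains the 5-clique {0, 1, 2, 3, 4}. A clique must lie in a single bag of any decomposition, so no decomposition can have width below 4. Hence tw(G) = 4 exactly.

4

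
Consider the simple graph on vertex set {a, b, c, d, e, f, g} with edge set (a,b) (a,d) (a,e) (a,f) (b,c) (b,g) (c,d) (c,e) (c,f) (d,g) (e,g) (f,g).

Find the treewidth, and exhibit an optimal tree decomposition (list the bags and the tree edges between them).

Each bag holds 4 vertices, so the decomposition has width 3, which upper-bounds the treewidth. For the lower bound: the 4 vertex sets {a,b}, {f,g}, {c}, {e} are disjoint, each induces a connected subgraph, and every pair is joined by at least one edge of G. Contracting each set to a single vertex therefore yields K_{4} as a minor, and since treewidth is minor-monotone, tw(G) ≥ tw(K_{4}) = 3. Hence tw(G) = 3 exactly.

Treewidth 3.
One such decomposition:
Bags: B1 = {a, b, c, g}  B2 = {a, c, f, g}  B3 = {a, c, e, g}  B4 = {a, c, d, g}
Tree: B1–B2, B2–B3, B3–B4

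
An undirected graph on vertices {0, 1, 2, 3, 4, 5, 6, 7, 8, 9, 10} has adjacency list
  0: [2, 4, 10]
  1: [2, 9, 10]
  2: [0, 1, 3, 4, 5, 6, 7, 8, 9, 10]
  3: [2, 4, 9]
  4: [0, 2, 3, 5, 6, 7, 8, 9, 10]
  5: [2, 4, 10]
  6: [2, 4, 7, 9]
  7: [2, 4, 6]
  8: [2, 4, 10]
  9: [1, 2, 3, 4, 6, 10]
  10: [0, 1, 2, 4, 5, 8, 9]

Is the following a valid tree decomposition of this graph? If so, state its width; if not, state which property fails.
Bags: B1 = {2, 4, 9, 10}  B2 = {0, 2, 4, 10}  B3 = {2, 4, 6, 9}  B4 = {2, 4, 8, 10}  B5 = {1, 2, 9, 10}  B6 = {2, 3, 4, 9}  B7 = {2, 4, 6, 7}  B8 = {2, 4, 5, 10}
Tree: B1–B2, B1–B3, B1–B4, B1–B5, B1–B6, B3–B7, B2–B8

Checking the three conditions: (i) the bags cover all of {0, 1, 2, 3, 4, 5, 6, 7, 8, 9, 10}; (ii) for each edge, some bag contains both endpoints; (iii) the bags containing any fixed vertex form a subtree. All hold, so the decomposition is valid with width 4 − 1 = 3.

Yes; width 3.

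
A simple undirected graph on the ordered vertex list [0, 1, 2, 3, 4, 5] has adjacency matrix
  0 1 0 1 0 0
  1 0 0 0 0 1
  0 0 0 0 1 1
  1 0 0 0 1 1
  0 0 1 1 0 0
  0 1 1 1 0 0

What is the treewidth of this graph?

2

A width-2 tree decomposition is:
Bags: B1 = {2, 4, 5}  B2 = {3, 4, 5}  B3 = {1, 3, 5}  B4 = {0, 1, 3}
Tree: B1–B2, B2–B3, B3–B4
Every bag has size at most 3, so the width is 3 − 1 = 2 and tw(G) ≤ 2. For the lower bound, G contains the cycle 2–4–3–5–2, so G is not a forest; only forests have treewidth ≤ 1, hence tw(G) ≥ 2. The upper and lower bounds meet at 2, so that is the treewidth.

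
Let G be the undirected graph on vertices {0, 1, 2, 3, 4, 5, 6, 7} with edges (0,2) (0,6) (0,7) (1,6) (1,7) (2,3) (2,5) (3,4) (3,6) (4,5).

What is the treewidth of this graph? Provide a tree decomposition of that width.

Treewidth 2.
Bags: B1 = {2, 4, 5}  B2 = {2, 3, 4}  B3 = {0, 2, 3}  B4 = {0, 3, 6}  B5 = {0, 6, 7}  B6 = {1, 6, 7}
Tree: B1–B2, B2–B3, B3–B4, B4–B5, B5–B6

Each bag holds 3 vertices, so the decomposition has width 2, which upper-bounds the treewidth. For the lower bound, G contains the cycle 5–4–3–2–5, so G is not a forest; only forests have treewidth ≤ 1, hence tw(G) ≥ 2. Hence tw(G) = 2 exactly.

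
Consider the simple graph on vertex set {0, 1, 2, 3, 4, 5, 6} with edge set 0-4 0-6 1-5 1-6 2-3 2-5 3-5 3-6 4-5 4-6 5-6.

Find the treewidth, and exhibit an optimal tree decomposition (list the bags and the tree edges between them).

Every bag has size at most 3, so the width is 3 − 1 = 2 and tw(G) ≤ 2. Conversely, {0, 4, 6} is a clique of size 3, and the vertices of any clique must share a bag in every tree decomposition; so some bag has ≥ 3 vertices and tw(G) ≥ 2. The upper and lower bounds meet at 2, so that is the treewidth.

Treewidth 2.
Bags: B1 = {4, 5, 6}  B2 = {1, 5, 6}  B3 = {0, 4, 6}  B4 = {3, 5, 6}  B5 = {2, 3, 5}
Tree: B1–B2, B1–B3, B2–B4, B4–B5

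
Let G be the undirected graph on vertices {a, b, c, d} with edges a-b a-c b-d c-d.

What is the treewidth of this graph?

A width-2 tree decomposition is:
Bags: B1 = {b, c, d}  B2 = {a, b, c}
Tree: B1–B2
Each bag holds 3 vertices, so the decomposition has width 2, which upper-bounds the treewidth. For the lower bound, G contains the cycle c–d–b–a–c, so G is not a forest; only forests have treewidth ≤ 1, hence tw(G) ≥ 2. Hence tw(G) = 2 exactly.

2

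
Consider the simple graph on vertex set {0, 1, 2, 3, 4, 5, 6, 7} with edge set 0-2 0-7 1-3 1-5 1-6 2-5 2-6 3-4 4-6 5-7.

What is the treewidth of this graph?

2

A width-2 tree decomposition is:
Bags: B1 = {0, 2, 7}  B2 = {2, 5, 7}  B3 = {2, 5, 6}  B4 = {1, 5, 6}  B5 = {1, 4, 6}  B6 = {1, 3, 4}
Tree: B1–B2, B2–B3, B3–B4, B4–B5, B5–B6
Every bag has size at most 3, so the width is 3 − 1 = 2 and tw(G) ≤ 2. Since 0–7–5–2–0 is a cycle in G, G is not acyclic. Forests are exactly the graphs of treewidth ≤ 1, so tw(G) ≥ 2. Therefore the treewidth is 2.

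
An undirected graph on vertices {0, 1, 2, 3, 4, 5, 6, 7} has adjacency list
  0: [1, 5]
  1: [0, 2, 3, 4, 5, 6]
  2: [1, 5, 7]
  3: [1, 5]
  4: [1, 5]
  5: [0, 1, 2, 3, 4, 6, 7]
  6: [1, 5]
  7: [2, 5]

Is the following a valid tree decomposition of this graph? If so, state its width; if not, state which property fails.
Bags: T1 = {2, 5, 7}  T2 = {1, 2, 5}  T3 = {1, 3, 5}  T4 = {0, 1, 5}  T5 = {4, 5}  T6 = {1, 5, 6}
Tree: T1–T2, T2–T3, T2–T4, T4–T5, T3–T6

No — edge (1,4) lies in no bag.

A tree decomposition must satisfy three properties: every vertex lies in some bag; for every edge, both endpoints lie together in some bag; and for every vertex, the bags containing it form a connected subtree. Here edge (1,4) lies in no bag, so the decomposition is invalid.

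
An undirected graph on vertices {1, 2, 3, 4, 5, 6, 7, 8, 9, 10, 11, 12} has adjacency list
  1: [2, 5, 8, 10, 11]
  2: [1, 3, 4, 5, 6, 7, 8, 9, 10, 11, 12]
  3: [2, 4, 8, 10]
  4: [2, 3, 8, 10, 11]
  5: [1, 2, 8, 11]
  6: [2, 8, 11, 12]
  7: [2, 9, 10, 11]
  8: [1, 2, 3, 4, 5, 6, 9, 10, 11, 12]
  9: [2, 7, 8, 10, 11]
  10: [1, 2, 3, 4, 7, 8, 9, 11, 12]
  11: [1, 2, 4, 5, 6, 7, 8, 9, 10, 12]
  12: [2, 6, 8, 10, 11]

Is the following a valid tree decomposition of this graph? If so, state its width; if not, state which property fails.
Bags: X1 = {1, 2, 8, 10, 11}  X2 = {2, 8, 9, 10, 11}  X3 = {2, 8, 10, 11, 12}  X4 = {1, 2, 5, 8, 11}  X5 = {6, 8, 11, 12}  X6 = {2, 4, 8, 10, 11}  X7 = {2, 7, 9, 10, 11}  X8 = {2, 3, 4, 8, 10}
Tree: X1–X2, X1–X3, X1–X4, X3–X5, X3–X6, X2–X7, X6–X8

A tree decomposition must satisfy three properties: every vertex lies in some bag; for every edge, both endpoints lie together in some bag; and for every vertex, the bags containing it form a connected subtree. Here edge (2,6) lies in no bag, so the decomposition is invalid.

No — edge (2,6) lies in no bag.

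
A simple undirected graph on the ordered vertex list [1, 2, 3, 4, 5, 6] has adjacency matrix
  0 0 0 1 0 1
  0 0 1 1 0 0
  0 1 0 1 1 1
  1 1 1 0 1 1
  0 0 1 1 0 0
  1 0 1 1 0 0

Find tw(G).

2

A width-2 tree decomposition is:
Bags: B1 = {3, 4, 6}  B2 = {3, 4, 5}  B3 = {2, 3, 4}  B4 = {1, 4, 6}
Tree: B1–B2, B1–B3, B1–B4
Each bag holds 3 vertices, so the decomposition has width 2, which upper-bounds the treewidth. On the other hand G contains the 3-clique {1, 4, 6}. A clique must lie in a single bag of any decomposition, so no decomposition can have width below 2. Combining the bounds, tw(G) = 2.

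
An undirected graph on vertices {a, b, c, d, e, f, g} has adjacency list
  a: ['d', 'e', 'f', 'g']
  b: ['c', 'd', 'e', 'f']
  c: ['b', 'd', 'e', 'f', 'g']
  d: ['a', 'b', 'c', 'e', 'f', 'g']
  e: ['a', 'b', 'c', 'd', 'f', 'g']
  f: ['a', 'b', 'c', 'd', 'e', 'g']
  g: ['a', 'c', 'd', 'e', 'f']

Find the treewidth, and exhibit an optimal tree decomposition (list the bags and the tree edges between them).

Every bag has size at most 5, so the width is 5 − 1 = 4 and tw(G) ≤ 4. For the lower bound, the 5 vertices {c, d, e, f, g} are pairwise adjacent, and any tree decomposition puts a clique entirely inside one bag — forcing width ≥ 4. Therefore the treewidth is 4.

Treewidth 4.
One optimal decomposition is:
Bags: B1 = {c, d, e, f, g}  B2 = {b, c, d, e, f}  B3 = {a, d, e, f, g}
Tree: B1–B2, B1–B3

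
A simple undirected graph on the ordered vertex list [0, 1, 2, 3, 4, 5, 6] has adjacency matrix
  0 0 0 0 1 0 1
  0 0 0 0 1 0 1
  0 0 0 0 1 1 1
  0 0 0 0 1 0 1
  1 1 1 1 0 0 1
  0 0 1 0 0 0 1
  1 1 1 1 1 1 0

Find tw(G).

2

A width-2 tree decomposition is:
Bags: B1 = {2, 4, 6}  B2 = {3, 4, 6}  B3 = {1, 4, 6}  B4 = {2, 5, 6}  B5 = {0, 4, 6}
Tree: B1–B2, B2–B3, B1–B4, B1–B5
The largest bag has 3 vertices, giving width 2; this decomposition certifies tw(G) ≤ 2. For the lower bound, the 3 vertices {0, 4, 6} are pairwise adjacent, and any tree decomposition puts a clique entirely inside one bag — forcing width ≥ 2. The upper and lower bounds meet at 2, so that is the treewidth.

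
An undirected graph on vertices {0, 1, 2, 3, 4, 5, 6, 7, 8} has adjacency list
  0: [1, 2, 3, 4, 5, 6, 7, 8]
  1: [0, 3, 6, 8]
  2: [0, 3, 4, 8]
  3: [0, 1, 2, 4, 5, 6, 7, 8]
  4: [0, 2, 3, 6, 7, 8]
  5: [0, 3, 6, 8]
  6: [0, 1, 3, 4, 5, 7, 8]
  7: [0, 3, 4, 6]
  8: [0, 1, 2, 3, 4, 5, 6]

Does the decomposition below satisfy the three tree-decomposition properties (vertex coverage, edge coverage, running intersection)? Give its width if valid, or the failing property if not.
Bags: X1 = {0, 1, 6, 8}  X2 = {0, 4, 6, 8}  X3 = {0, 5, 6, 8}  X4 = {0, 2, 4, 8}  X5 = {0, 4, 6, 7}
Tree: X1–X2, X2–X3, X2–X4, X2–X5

A tree decomposition must satisfy three properties: every vertex lies in some bag; for every edge, both endpoints lie together in some bag; and for every vertex, the bags containing it form a connected subtree. Here vertex 3 appears in no bag, so the decomposition is invalid.

No — vertex 3 appears in no bag.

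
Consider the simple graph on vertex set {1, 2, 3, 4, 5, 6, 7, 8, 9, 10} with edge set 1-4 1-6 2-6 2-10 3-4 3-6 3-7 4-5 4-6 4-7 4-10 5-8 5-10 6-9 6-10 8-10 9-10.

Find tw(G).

2

A width-2 tree decomposition is:
Bags: B1 = {3, 4, 6}  B2 = {4, 6, 10}  B3 = {2, 6, 10}  B4 = {1, 4, 6}  B5 = {4, 5, 10}  B6 = {3, 4, 7}  B7 = {6, 9, 10}  B8 = {5, 8, 10}
Tree: B1–B2, B2–B3, B2–B4, B2–B5, B1–B6, B3–B7, B5–B8
Every bag has size at most 3, so the width is 3 − 1 = 2 and tw(G) ≤ 2. For the lower bound, the 3 vertices {5, 8, 10} are pairwise adjacent, and any tree decomposition puts a clique entirely inside one bag — forcing width ≥ 2. Hence tw(G) = 2 exactly.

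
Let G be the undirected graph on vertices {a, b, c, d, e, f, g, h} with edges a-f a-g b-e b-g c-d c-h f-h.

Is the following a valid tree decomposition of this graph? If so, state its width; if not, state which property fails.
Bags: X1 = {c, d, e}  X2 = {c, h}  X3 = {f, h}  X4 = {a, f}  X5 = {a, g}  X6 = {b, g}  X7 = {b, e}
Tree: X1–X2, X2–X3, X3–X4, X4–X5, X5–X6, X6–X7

A tree decomposition must satisfy three properties: every vertex lies in some bag; for every edge, both endpoints lie together in some bag; and for every vertex, the bags containing it form a connected subtree. Here bags containing vertex e are not connected in the tree, so the decomposition is invalid.

No — bags containing vertex e are not connected in the tree.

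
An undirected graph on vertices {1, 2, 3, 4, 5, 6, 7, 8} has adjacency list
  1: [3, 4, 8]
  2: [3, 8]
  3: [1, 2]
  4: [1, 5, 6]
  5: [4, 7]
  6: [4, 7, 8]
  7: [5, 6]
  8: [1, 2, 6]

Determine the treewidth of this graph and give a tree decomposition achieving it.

The largest bag has 3 vertices, giving width 2; this decomposition certifies tw(G) ≤ 2. The edges 3–2–8–1–3 form a cycle, so G is not a tree and its treewidth is at least 2. Therefore the treewidth is 2.

Treewidth 2.
One optimal decomposition is:
Bags: B1 = {1, 2, 3}  B2 = {1, 2, 8}  B3 = {1, 4, 8}  B4 = {4, 6, 8}  B5 = {4, 5, 6}  B6 = {5, 6, 7}
Tree: B1–B2, B2–B3, B3–B4, B4–B5, B5–B6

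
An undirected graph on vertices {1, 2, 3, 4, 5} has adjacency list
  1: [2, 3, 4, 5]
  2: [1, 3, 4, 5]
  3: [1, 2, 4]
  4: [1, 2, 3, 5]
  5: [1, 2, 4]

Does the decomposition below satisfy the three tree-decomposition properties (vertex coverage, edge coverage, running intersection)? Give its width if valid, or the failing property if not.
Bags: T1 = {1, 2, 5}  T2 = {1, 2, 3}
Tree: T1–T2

No — vertex 4 appears in no bag.

A tree decomposition must satisfy three properties: every vertex lies in some bag; for every edge, both endpoints lie together in some bag; and for every vertex, the bags containing it form a connected subtree. Here vertex 4 appears in no bag, so the decomposition is invalid.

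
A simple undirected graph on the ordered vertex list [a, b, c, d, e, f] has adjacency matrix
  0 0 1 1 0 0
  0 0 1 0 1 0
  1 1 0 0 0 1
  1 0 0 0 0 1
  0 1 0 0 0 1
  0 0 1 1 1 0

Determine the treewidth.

2

A width-2 tree decomposition is:
Bags: B1 = {b, c, e}  B2 = {c, e, f}  B3 = {a, c, f}  B4 = {a, d, f}
Tree: B1–B2, B2–B3, B3–B4
Each bag holds 3 vertices, so the decomposition has width 2, which upper-bounds the treewidth. Since b–e–f–c–b is a cycle in G, G is not acyclic. Forests are exactly the graphs of treewidth ≤ 1, so tw(G) ≥ 2. Combining the bounds, tw(G) = 2.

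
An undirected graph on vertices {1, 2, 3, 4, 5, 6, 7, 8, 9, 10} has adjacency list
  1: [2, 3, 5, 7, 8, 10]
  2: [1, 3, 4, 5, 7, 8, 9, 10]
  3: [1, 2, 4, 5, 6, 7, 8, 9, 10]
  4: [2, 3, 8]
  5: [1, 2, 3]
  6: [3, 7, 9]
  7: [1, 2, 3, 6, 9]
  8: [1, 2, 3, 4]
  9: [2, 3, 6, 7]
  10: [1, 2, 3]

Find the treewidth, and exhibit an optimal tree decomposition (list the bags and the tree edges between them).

Treewidth 3.
One optimal decomposition is:
Bags: B1 = {1, 2, 3, 7}  B2 = {2, 3, 7, 9}  B3 = {1, 2, 3, 8}  B4 = {3, 6, 7, 9}  B5 = {2, 3, 4, 8}  B6 = {1, 2, 3, 5}  B7 = {1, 2, 3, 10}
Tree: B1–B2, B1–B3, B2–B4, B3–B5, B1–B6, B6–B7

Each bag holds 4 vertices, so the decomposition has width 3, which upper-bounds the treewidth. For the lower bound, the 4 vertices {1, 2, 3, 8} are pairwise adjacent, and any tree decomposition puts a clique entirely inside one bag — forcing width ≥ 3. Combining the bounds, tw(G) = 3.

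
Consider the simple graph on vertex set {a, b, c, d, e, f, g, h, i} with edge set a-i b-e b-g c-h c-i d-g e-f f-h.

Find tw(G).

1

A width-1 tree decomposition is:
Bags: B1 = {a, i}  B2 = {c, i}  B3 = {c, h}  B4 = {f, h}  B5 = {e, f}  B6 = {b, e}  B7 = {b, g}  B8 = {d, g}
Tree: B1–B2, B2–B3, B3–B4, B4–B5, B5–B6, B6–B7, B7–B8
The largest bag has 2 vertices, giving width 1; this decomposition certifies tw(G) ≤ 1. Any graph with an edge has treewidth ≥ 1, and G has the edge a–i. Hence tw(G) = 1 exactly.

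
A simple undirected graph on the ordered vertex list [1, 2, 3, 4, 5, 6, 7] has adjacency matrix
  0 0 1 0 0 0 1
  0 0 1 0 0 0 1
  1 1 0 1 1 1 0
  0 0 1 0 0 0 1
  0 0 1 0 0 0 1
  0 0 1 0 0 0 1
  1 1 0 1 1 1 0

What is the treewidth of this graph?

2

A width-2 tree decomposition is:
Bags: B1 = {1, 3, 7}  B2 = {3, 6, 7}  B3 = {3, 5, 7}  B4 = {2, 3, 7}  B5 = {3, 4, 7}
Tree: B1–B2, B2–B3, B3–B4, B4–B5
Every bag has size at most 3, so the width is 3 − 1 = 2 and tw(G) ≤ 2. Since 3–1–7–6–3 is a cycle in G, G is not acyclic. Forests are exactly the graphs of treewidth ≤ 1, so tw(G) ≥ 2. Combining the bounds, tw(G) = 2.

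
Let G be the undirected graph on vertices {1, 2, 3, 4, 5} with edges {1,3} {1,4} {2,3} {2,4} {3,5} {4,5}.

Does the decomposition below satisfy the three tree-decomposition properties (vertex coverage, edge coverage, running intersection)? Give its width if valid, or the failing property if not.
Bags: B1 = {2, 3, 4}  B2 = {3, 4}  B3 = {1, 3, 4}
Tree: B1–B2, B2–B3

A tree decomposition must satisfy three properties: every vertex lies in some bag; for every edge, both endpoints lie together in some bag; and for every vertex, the bags containing it form a connected subtree. Here vertex 5 appears in no bag, so the decomposition is invalid.

No — vertex 5 appears in no bag.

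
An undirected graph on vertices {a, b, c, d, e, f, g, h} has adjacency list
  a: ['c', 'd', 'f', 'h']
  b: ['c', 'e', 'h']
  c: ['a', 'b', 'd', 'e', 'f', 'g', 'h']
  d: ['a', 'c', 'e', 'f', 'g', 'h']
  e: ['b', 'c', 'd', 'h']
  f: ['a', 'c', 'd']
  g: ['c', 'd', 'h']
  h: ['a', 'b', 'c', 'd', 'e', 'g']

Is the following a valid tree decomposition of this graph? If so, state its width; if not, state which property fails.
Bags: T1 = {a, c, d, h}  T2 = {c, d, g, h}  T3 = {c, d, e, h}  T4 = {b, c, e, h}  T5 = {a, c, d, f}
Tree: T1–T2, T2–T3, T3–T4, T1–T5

Yes; width 3.

Checking the three conditions: (i) the bags cover all of {a, b, c, d, e, f, g, h}; (ii) for each edge, some bag contains both endpoints; (iii) the bags containing any fixed vertex form a subtree. All hold, so the decomposition is valid with width 4 − 1 = 3.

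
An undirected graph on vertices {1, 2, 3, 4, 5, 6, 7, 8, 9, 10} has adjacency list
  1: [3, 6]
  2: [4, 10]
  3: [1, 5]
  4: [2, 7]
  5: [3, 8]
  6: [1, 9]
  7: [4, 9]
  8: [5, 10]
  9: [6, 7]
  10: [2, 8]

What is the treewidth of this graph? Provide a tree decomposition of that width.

Each bag holds 3 vertices, so the decomposition has width 2, which upper-bounds the treewidth. The edges 5–3–1–6–9–7–4–2–10–8–5 form a cycle, so G is not a tree and its treewidth is at least 2. Combining the bounds, tw(G) = 2.

Treewidth 2.
One optimal decomposition is:
Bags: B1 = {1, 3, 5}  B2 = {1, 5, 6}  B3 = {5, 6, 9}  B4 = {5, 7, 9}  B5 = {4, 5, 7}  B6 = {2, 4, 5}  B7 = {2, 5, 10}  B8 = {5, 8, 10}
Tree: B1–B2, B2–B3, B3–B4, B4–B5, B5–B6, B6–B7, B7–B8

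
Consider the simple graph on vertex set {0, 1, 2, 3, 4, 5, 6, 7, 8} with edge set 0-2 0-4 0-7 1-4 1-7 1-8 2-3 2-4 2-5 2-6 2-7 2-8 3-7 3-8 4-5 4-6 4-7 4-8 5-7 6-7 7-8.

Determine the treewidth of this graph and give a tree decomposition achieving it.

Treewidth 3.
One such decomposition:
Bags: B1 = {2, 4, 6, 7}  B2 = {2, 4, 5, 7}  B3 = {2, 4, 7, 8}  B4 = {0, 2, 4, 7}  B5 = {1, 4, 7, 8}  B6 = {2, 3, 7, 8}
Tree: B1–B2, B1–B3, B1–B4, B3–B5, B3–B6

Each bag holds 4 vertices, so the decomposition has width 3, which upper-bounds the treewidth. Conversely, {1, 4, 7, 8} is a clique of size 4, and the vertices of any clique must share a bag in every tree decomposition; so some bag has ≥ 4 vertices and tw(G) ≥ 3. Hence tw(G) = 3 exactly.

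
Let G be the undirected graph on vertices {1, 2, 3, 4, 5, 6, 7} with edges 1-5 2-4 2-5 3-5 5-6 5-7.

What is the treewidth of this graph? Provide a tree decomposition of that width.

Treewidth 1.
One optimal decomposition is:
Bags: B1 = {2, 5}  B2 = {5, 6}  B3 = {5, 7}  B4 = {3, 5}  B5 = {1, 5}  B6 = {2, 4}
Tree: B1–B2, B1–B3, B2–B4, B2–B5, B1–B6

Each bag holds 2 vertices, so the decomposition has width 1, which upper-bounds the treewidth. Any graph with an edge has treewidth ≥ 1, and G has the edge 2–5. Hence tw(G) = 1 exactly.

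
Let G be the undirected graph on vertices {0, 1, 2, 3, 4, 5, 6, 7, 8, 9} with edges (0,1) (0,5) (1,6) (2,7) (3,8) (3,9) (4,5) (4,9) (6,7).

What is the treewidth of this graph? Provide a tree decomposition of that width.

Treewidth 1.
One such decomposition:
Bags: B1 = {2, 7}  B2 = {6, 7}  B3 = {1, 6}  B4 = {0, 1}  B5 = {0, 5}  B6 = {4, 5}  B7 = {4, 9}  B8 = {3, 9}  B9 = {3, 8}
Tree: B1–B2, B2–B3, B3–B4, B4–B5, B5–B6, B6–B7, B7–B8, B8–B9

Every bag has size at most 2, so the width is 2 − 1 = 1 and tw(G) ≤ 1. Any graph with an edge has treewidth ≥ 1, and G has the edge 2–7. The upper and lower bounds meet at 1, so that is the treewidth.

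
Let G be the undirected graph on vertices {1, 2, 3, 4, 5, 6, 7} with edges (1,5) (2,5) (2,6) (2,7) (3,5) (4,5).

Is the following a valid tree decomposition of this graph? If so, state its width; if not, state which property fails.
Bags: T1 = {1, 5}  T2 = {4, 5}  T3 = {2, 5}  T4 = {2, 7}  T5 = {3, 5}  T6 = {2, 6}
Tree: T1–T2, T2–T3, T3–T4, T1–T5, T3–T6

Yes; width 1.

Every vertex of G appears in some bag (union = {1, 2, 3, 4, 5, 6, 7}); every edge is covered by a bag; and for each vertex v the set of bags containing v is connected in the bag tree. The decomposition is therefore valid. The largest bag has 2 vertices, so the width is 1.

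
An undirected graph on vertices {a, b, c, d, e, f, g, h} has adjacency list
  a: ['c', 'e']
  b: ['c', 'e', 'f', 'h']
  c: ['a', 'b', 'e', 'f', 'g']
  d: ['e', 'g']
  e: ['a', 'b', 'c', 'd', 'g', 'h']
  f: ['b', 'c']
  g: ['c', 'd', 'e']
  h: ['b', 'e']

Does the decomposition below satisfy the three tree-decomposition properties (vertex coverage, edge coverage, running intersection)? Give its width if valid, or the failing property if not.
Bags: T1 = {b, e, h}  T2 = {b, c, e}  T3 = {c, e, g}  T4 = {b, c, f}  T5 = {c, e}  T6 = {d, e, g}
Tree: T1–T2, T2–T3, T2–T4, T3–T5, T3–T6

No — vertex a appears in no bag.

A tree decomposition must satisfy three properties: every vertex lies in some bag; for every edge, both endpoints lie together in some bag; and for every vertex, the bags containing it form a connected subtree. Here vertex a appears in no bag, so the decomposition is invalid.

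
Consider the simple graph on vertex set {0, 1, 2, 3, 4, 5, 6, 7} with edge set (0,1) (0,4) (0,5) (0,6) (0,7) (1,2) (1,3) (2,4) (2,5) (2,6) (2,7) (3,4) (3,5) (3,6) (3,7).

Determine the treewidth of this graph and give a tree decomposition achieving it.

Treewidth 3.
Bags: B1 = {0, 2, 3, 6}  B2 = {0, 2, 3, 5}  B3 = {0, 2, 3, 7}  B4 = {0, 1, 2, 3}  B5 = {0, 2, 3, 4}
Tree: B1–B2, B2–B3, B3–B4, B4–B5

The largest bag has 4 vertices, giving width 3; this decomposition certifies tw(G) ≤ 3. For the lower bound: the 4 vertex sets {0,6}, {3,5}, {2}, {7} are disjoint, each induces a connected subgraph, and every pair is joined by at least one edge of G. Contracting each set to a single vertex therefore yields K_{4} as a minor, and since treewidth is minor-monotone, tw(G) ≥ tw(K_{4}) = 3. The upper and lower bounds meet at 3, so that is the treewidth.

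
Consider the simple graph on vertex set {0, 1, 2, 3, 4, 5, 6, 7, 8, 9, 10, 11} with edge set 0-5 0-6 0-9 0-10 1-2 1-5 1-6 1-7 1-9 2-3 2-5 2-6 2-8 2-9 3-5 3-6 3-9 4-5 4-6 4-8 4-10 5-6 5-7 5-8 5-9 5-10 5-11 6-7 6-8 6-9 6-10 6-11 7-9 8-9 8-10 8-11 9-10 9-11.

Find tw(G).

4

A width-4 tree decomposition is:
Bags: B1 = {2, 5, 6, 8, 9}  B2 = {1, 2, 5, 6, 9}  B3 = {5, 6, 8, 9, 10}  B4 = {1, 5, 6, 7, 9}  B5 = {5, 6, 8, 9, 11}  B6 = {4, 5, 6, 8, 10}  B7 = {0, 5, 6, 9, 10}  B8 = {2, 3, 5, 6, 9}
Tree: B1–B2, B1–B3, B2–B4, B1–B5, B3–B6, B3–B7, B1–B8
Every bag has size at most 5, so the width is 5 − 1 = 4 and tw(G) ≤ 4. For the lower bound, the 5 vertices {0, 5, 6, 9, 10} are pairwise adjacent, and any tree decomposition puts a clique entirely inside one bag — forcing width ≥ 4. The upper and lower bounds meet at 4, so that is the treewidth.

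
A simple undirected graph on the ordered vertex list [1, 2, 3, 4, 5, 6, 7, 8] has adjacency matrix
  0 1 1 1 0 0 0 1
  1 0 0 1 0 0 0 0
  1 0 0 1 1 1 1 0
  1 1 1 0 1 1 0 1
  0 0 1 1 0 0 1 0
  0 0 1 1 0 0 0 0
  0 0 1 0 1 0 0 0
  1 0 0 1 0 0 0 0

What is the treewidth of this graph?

A width-2 tree decomposition is:
Bags: B1 = {1, 2, 4}  B2 = {1, 3, 4}  B3 = {3, 4, 5}  B4 = {1, 4, 8}  B5 = {3, 4, 6}  B6 = {3, 5, 7}
Tree: B1–B2, B2–B3, B2–B4, B3–B5, B3–B6
Every bag has size at most 3, so the width is 3 − 1 = 2 and tw(G) ≤ 2. Conversely, {1, 4, 8} is a clique of size 3, and the vertices of any clique must share a bag in every tree decomposition; so some bag has ≥ 3 vertices and tw(G) ≥ 2. Combining the bounds, tw(G) = 2.

2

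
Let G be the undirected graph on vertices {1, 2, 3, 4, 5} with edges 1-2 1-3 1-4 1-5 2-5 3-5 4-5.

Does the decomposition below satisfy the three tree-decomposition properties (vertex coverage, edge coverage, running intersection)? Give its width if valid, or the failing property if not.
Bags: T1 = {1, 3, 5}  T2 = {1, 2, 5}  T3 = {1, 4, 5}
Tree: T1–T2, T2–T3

Vertex coverage: the bags together contain {1, 2, 3, 4, 5}, the full vertex set. Edge coverage: each edge of G has both endpoints in at least one bag. Running intersection: for every vertex, the bags containing it form a connected subtree. All three properties hold, so this is a valid tree decomposition of width max|bag| − 1 = 2, and hence tw(G) ≤ 2.

Yes; width 2.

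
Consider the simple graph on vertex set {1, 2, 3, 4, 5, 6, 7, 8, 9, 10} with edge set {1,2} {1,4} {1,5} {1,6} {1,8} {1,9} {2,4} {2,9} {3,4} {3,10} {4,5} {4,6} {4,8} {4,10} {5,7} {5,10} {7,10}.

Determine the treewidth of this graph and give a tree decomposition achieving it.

Treewidth 2.
Bags: B1 = {1, 4, 8}  B2 = {1, 4, 5}  B3 = {1, 4, 6}  B4 = {1, 2, 4}  B5 = {1, 2, 9}  B6 = {4, 5, 10}  B7 = {3, 4, 10}  B8 = {5, 7, 10}
Tree: B1–B2, B1–B3, B2–B4, B4–B5, B2–B6, B6–B7, B6–B8

Every bag has size at most 3, so the width is 3 − 1 = 2 and tw(G) ≤ 2. Conversely, {1, 2, 9} is a clique of size 3, and the vertices of any clique must share a bag in every tree decomposition; so some bag has ≥ 3 vertices and tw(G) ≥ 2. Therefore the treewidth is 2.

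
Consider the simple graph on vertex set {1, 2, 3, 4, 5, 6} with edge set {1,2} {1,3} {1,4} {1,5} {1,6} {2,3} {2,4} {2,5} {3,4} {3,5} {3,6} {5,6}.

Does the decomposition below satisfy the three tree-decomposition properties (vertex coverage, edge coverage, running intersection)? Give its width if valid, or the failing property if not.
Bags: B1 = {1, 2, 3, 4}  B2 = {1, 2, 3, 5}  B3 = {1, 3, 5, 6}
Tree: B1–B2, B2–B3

Yes; width 3.

Checking the three conditions: (i) the bags cover all of {1, 2, 3, 4, 5, 6}; (ii) for each edge, some bag contains both endpoints; (iii) the bags containing any fixed vertex form a subtree. All hold, so the decomposition is valid with width 4 − 1 = 3.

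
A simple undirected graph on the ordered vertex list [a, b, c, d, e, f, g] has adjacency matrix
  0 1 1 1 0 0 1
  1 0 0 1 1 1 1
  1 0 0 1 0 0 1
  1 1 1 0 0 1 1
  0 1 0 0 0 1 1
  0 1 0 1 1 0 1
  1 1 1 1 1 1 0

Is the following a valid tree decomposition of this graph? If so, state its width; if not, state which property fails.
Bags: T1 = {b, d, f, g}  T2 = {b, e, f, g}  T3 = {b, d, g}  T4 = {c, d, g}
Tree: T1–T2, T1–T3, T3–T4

No — vertex a appears in no bag.

A tree decomposition must satisfy three properties: every vertex lies in some bag; for every edge, both endpoints lie together in some bag; and for every vertex, the bags containing it form a connected subtree. Here vertex a appears in no bag, so the decomposition is invalid.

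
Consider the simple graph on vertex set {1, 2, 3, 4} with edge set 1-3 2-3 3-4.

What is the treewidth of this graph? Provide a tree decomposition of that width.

Treewidth 1.
One optimal decomposition is:
Bags: B1 = {1, 3}  B2 = {2, 3}  B3 = {3, 4}
Tree: B1–B2, B1–B3

The largest bag has 2 vertices, giving width 1; this decomposition certifies tw(G) ≤ 1. G has an edge, so its treewidth is at least 1. Combining the bounds, tw(G) = 1.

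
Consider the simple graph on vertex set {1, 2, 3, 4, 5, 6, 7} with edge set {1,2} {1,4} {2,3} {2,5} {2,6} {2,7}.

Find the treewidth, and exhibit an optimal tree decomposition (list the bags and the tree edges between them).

Treewidth 1.
Bags: B1 = {2, 5}  B2 = {2, 6}  B3 = {1, 2}  B4 = {2, 3}  B5 = {1, 4}  B6 = {2, 7}
Tree: B1–B2, B2–B3, B2–B4, B3–B5, B3–B6

Each bag holds 2 vertices, so the decomposition has width 1, which upper-bounds the treewidth. Since G has at least one edge (e.g. 2–5), it is not an edgeless graph, so tw(G) ≥ 1. Hence tw(G) = 1 exactly.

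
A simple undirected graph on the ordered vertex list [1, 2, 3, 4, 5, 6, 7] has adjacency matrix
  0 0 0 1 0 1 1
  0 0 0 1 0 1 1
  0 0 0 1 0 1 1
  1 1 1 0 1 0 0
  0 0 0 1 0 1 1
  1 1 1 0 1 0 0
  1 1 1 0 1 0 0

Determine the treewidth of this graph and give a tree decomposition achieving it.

The largest bag has 4 vertices, giving width 3; this decomposition certifies tw(G) ≤ 3. For the lower bound: the 4 vertex sets {1,7}, {2,4}, {6}, {5} are disjoint, each induces a connected subgraph, and every pair is joined by at least one edge of G. Contracting each set to a single vertex therefore yields K_{4} as a minor, and since treewidth is minor-monotone, tw(G) ≥ tw(K_{4}) = 3. The upper and lower bounds meet at 3, so that is the treewidth.

Treewidth 3.
One such decomposition:
Bags: B1 = {1, 4, 6, 7}  B2 = {2, 4, 6, 7}  B3 = {4, 5, 6, 7}  B4 = {3, 4, 6, 7}
Tree: B1–B2, B2–B3, B3–B4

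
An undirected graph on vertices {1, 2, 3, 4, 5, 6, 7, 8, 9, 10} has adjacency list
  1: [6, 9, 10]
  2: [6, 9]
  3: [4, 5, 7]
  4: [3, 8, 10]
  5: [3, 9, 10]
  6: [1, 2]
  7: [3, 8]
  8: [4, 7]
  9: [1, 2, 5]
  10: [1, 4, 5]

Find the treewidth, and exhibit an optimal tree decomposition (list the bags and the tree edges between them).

Treewidth 2.
One optimal decomposition is:
Bags: B1 = {4, 7, 8}  B2 = {3, 4, 7}  B3 = {3, 4, 10}  B4 = {3, 5, 10}  B5 = {1, 5, 10}  B6 = {1, 5, 9}  B7 = {1, 6, 9}  B8 = {2, 6, 9}
Tree: B1–B2, B2–B3, B3–B4, B4–B5, B5–B6, B6–B7, B7–B8

Every bag has size at most 3, so the width is 3 − 1 = 2 and tw(G) ≤ 2. The edges 8–7–3–4–8 form a cycle, so G is not a tree and its treewidth is at least 2. The upper and lower bounds meet at 2, so that is the treewidth.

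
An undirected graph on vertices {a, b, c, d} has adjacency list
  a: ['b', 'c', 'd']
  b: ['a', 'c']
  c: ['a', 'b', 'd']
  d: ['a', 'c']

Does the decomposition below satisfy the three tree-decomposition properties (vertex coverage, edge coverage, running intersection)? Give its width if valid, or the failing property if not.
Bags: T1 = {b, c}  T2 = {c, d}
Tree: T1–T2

No — vertex a appears in no bag.

A tree decomposition must satisfy three properties: every vertex lies in some bag; for every edge, both endpoints lie together in some bag; and for every vertex, the bags containing it form a connected subtree. Here vertex a appears in no bag, so the decomposition is invalid.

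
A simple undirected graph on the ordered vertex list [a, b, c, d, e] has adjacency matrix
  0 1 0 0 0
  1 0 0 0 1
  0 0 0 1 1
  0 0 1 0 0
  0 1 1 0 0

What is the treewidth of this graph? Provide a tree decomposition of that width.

Every bag has size at most 2, so the width is 2 − 1 = 1 and tw(G) ≤ 1. G has an edge, so its treewidth is at least 1. The upper and lower bounds meet at 1, so that is the treewidth.

Treewidth 1.
Bags: B1 = {c, d}  B2 = {c, e}  B3 = {b, e}  B4 = {a, b}
Tree: B1–B2, B2–B3, B3–B4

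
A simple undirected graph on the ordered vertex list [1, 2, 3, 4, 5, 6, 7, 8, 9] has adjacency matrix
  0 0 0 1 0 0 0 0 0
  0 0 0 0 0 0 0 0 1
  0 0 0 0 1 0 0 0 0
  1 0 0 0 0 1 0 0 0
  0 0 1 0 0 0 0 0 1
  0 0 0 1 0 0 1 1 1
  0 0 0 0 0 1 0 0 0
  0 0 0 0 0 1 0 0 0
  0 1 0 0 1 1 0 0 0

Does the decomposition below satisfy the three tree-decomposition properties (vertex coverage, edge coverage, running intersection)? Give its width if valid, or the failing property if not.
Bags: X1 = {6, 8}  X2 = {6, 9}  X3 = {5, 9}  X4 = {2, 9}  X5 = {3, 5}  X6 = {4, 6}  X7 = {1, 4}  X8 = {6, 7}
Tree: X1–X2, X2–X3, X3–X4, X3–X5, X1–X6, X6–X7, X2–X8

Yes; width 1.

Every vertex of G appears in some bag (union = {1, 2, 3, 4, 5, 6, 7, 8, 9}); every edge is covered by a bag; and for each vertex v the set of bags containing v is connected in the bag tree. The decomposition is therefore valid. The largest bag has 2 vertices, so the width is 1.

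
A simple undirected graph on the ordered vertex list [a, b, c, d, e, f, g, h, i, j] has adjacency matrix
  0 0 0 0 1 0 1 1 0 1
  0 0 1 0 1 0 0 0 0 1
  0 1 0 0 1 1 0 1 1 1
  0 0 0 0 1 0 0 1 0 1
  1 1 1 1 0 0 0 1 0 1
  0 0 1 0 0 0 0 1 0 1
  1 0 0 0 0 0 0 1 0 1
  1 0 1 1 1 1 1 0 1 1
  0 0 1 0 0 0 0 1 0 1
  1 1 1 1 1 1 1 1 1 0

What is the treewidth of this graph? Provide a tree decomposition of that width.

The largest bag has 4 vertices, giving width 3; this decomposition certifies tw(G) ≤ 3. Conversely, {d, e, h, j} is a clique of size 4, and the vertices of any clique must share a bag in every tree decomposition; so some bag has ≥ 4 vertices and tw(G) ≥ 3. Combining the bounds, tw(G) = 3.

Treewidth 3.
One optimal decomposition is:
Bags: B1 = {c, h, i, j}  B2 = {c, e, h, j}  B3 = {d, e, h, j}  B4 = {b, c, e, j}  B5 = {c, f, h, j}  B6 = {a, e, h, j}  B7 = {a, g, h, j}
Tree: B1–B2, B2–B3, B2–B4, B2–B5, B3–B6, B6–B7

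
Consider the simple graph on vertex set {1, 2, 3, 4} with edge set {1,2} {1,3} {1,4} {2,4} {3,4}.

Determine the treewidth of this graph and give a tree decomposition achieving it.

Treewidth 2.
Bags: B1 = {1, 3, 4}  B2 = {1, 2, 4}
Tree: B1–B2

The largest bag has 3 vertices, giving width 2; this decomposition certifies tw(G) ≤ 2. For the lower bound, the 3 vertices {1, 2, 4} are pairwise adjacent, and any tree decomposition puts a clique entirely inside one bag — forcing width ≥ 2. The upper and lower bounds meet at 2, so that is the treewidth.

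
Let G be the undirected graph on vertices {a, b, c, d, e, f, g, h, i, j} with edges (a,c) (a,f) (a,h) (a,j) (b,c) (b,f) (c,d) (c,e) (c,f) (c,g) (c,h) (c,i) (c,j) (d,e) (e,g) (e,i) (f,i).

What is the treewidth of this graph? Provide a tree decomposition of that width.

The largest bag has 3 vertices, giving width 2; this decomposition certifies tw(G) ≤ 2. Conversely, {c, d, e} is a clique of size 3, and the vertices of any clique must share a bag in every tree decomposition; so some bag has ≥ 3 vertices and tw(G) ≥ 2. Combining the bounds, tw(G) = 2.

Treewidth 2.
One such decomposition:
Bags: B1 = {c, e, i}  B2 = {c, f, i}  B3 = {a, c, f}  B4 = {c, d, e}  B5 = {b, c, f}  B6 = {a, c, j}  B7 = {a, c, h}  B8 = {c, e, g}
Tree: B1–B2, B2–B3, B1–B4, B2–B5, B3–B6, B3–B7, B1–B8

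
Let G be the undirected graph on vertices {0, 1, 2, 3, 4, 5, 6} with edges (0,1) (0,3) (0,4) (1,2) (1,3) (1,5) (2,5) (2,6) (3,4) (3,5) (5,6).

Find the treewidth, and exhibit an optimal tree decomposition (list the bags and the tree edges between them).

Treewidth 2.
One such decomposition:
Bags: B1 = {0, 3, 4}  B2 = {0, 1, 3}  B3 = {1, 3, 5}  B4 = {1, 2, 5}  B5 = {2, 5, 6}
Tree: B1–B2, B2–B3, B3–B4, B4–B5

The largest bag has 3 vertices, giving width 2; this decomposition certifies tw(G) ≤ 2. For the lower bound, the 3 vertices {1, 2, 5} are pairwise adjacent, and any tree decomposition puts a clique entirely inside one bag — forcing width ≥ 2. Hence tw(G) = 2 exactly.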